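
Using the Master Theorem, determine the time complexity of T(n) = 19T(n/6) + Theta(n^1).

Master Theorem for T(n) = 19T(n/6) + O(n^1):

a = 19, b = 6, c = 1
log_b(a) = log_6(19) = 1.6433

Case 1: c = 1 < log_6(19) = 1.6433
T(n) = O(n^(log_6 19))

For T(n) = 19T(n/6) + O(n^1): log_6(19) = 1.6433. This is Case 1 of the Master Theorem (c < log_b(a), work dominated by leaves), giving O(n^(log_6 19)).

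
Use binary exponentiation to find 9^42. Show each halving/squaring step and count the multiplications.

Computing 9^42 by squaring (build up from 9^1; each line after the first costs one multiplication):

9^1 = 9
9^2 = (9^1)^2 = 9^2 = 81
9^4 = (9^2)^2 = 81^2 = 6561
9^5 = 9 * 9^4 = 9 * 6561 = 59049
9^10 = (9^5)^2 = 59049^2 = 3486784401
9^20 = (9^10)^2 = 3486784401^2 = 12157665459056928801
9^21 = 9 * 9^20 = 9 * 12157665459056928801 = 109418989131512359209
9^42 = (9^21)^2 = 109418989131512359209^2 = 11972515182562019788602740026717047105681

Result: 11972515182562019788602740026717047105681
Multiplications needed: 7 (7 lines after 9^1)

9^42 = 11972515182562019788602740026717047105681. Using exponentiation by squaring, this requires 7 multiplications. The key idea: if the exponent is even, square the half-power; if odd, multiply by the base once.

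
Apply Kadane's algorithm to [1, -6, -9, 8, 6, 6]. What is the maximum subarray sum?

Using Kadane's algorithm on [1, -6, -9, 8, 6, 6]:

Scanning through the array:
Position 1 (value -6): max_ending_here = -5, max_so_far = 1
Position 2 (value -9): max_ending_here = -9, max_so_far = 1
Position 3 (value 8): max_ending_here = 8, max_so_far = 8
Position 4 (value 6): max_ending_here = 14, max_so_far = 14
Position 5 (value 6): max_ending_here = 20, max_so_far = 20

Maximum subarray: [8, 6, 6]
Maximum sum: 20

The maximum subarray is [8, 6, 6] with sum 20. This subarray runs from index 3 to index 5.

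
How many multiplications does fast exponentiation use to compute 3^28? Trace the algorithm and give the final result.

Computing 3^28 by squaring (build up from 3^1; each line after the first costs one multiplication):

3^1 = 3
3^2 = (3^1)^2 = 3^2 = 9
3^3 = 3 * 3^2 = 3 * 9 = 27
3^6 = (3^3)^2 = 27^2 = 729
3^7 = 3 * 3^6 = 3 * 729 = 2187
3^14 = (3^7)^2 = 2187^2 = 4782969
3^28 = (3^14)^2 = 4782969^2 = 22876792454961

Result: 22876792454961
Multiplications needed: 6 (6 lines after 3^1)

3^28 = 22876792454961. Using exponentiation by squaring, this requires 6 multiplications. The key idea: if the exponent is even, square the half-power; if odd, multiply by the base once.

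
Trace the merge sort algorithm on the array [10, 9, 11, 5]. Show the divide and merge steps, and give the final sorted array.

Merge sort trace:

Split: [10, 9, 11, 5] -> [10, 9] and [11, 5]
  Split: [10, 9] -> [10] and [9]
  Merge: [10] + [9] -> [9, 10]
  Split: [11, 5] -> [11] and [5]
  Merge: [11] + [5] -> [5, 11]
Merge: [9, 10] + [5, 11] -> [5, 9, 10, 11]

Final sorted array: [5, 9, 10, 11]

The merge sort proceeds by recursively splitting the array and merging sorted halves.
After all merges, the sorted array is [5, 9, 10, 11].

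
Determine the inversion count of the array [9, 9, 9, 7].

Finding inversions in [9, 9, 9, 7]:

(0, 3): arr[0]=9 > arr[3]=7
(1, 3): arr[1]=9 > arr[3]=7
(2, 3): arr[2]=9 > arr[3]=7

Total inversions: 3

The array has 3 inversion(s): (0,3), (1,3), (2,3). Each pair (i,j) satisfies i < j and arr[i] > arr[j].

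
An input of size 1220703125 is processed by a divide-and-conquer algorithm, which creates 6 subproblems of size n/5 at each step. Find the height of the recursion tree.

For divide and conquer with division factor 5:

Problem sizes at each level:
Level 0: 1220703125
Level 1: 244140625
Level 2: 48828125
Level 3: 9765625
Level 4: 1953125
Level 5: 390625
Level 6: 78125
Level 7: 15625
Level 8: 3125
Level 9: 625
Level 10: 125
Level 11: 25
Level 12: 5
Level 13: 1

The root is level 0 and the size-1 base case is level 13 (the tree spans levels 0 through 13, i.e. 14 levels counting the root), so the depth is the number of divisions: log_5(1220703125) = 13

The recursion tree depth is log_5(1220703125) = 13. At each level, the problem size is divided by 5, so it takes 13 divisions to reduce to a base case of size 1. The algorithm makes 6 recursive calls at each level.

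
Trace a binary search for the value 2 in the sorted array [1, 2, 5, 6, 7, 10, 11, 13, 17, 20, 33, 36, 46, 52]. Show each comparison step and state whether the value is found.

Binary search for 2 in [1, 2, 5, 6, 7, 10, 11, 13, 17, 20, 33, 36, 46, 52]:

lo=0, hi=13, mid=6, arr[mid]=11 -> 11 > 2, search left half
lo=0, hi=5, mid=2, arr[mid]=5 -> 5 > 2, search left half
lo=0, hi=1, mid=0, arr[mid]=1 -> 1 < 2, search right half
lo=1, hi=1, mid=1, arr[mid]=2 -> Found target at index 1!

Binary search finds 2 at index 1 after 4 comparisons. The search repeatedly halves the search space by comparing with the middle element.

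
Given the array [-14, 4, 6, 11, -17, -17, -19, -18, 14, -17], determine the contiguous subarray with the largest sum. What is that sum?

Using Kadane's algorithm on [-14, 4, 6, 11, -17, -17, -19, -18, 14, -17]:

Scanning through the array:
Position 1 (value 4): max_ending_here = 4, max_so_far = 4
Position 2 (value 6): max_ending_here = 10, max_so_far = 10
Position 3 (value 11): max_ending_here = 21, max_so_far = 21
Position 4 (value -17): max_ending_here = 4, max_so_far = 21
Position 5 (value -17): max_ending_here = -13, max_so_far = 21
Position 6 (value -19): max_ending_here = -19, max_so_far = 21
Position 7 (value -18): max_ending_here = -18, max_so_far = 21
Position 8 (value 14): max_ending_here = 14, max_so_far = 21
Position 9 (value -17): max_ending_here = -3, max_so_far = 21

Maximum subarray: [4, 6, 11]
Maximum sum: 21

The maximum subarray is [4, 6, 11] with sum 21. This subarray runs from index 1 to index 3.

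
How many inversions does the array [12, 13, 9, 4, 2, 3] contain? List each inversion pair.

Finding inversions in [12, 13, 9, 4, 2, 3]:

(0, 2): arr[0]=12 > arr[2]=9
(0, 3): arr[0]=12 > arr[3]=4
(0, 4): arr[0]=12 > arr[4]=2
(0, 5): arr[0]=12 > arr[5]=3
(1, 2): arr[1]=13 > arr[2]=9
(1, 3): arr[1]=13 > arr[3]=4
(1, 4): arr[1]=13 > arr[4]=2
(1, 5): arr[1]=13 > arr[5]=3
(2, 3): arr[2]=9 > arr[3]=4
(2, 4): arr[2]=9 > arr[4]=2
(2, 5): arr[2]=9 > arr[5]=3
(3, 4): arr[3]=4 > arr[4]=2
(3, 5): arr[3]=4 > arr[5]=3

Total inversions: 13

The array has 13 inversion(s): (0,2), (0,3), (0,4), (0,5), (1,2), (1,3), (1,4), (1,5), (2,3), (2,4), (2,5), (3,4), (3,5). Each pair (i,j) satisfies i < j and arr[i] > arr[j].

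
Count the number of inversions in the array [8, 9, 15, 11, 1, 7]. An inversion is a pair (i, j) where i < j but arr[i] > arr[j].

Finding inversions in [8, 9, 15, 11, 1, 7]:

(0, 4): arr[0]=8 > arr[4]=1
(0, 5): arr[0]=8 > arr[5]=7
(1, 4): arr[1]=9 > arr[4]=1
(1, 5): arr[1]=9 > arr[5]=7
(2, 3): arr[2]=15 > arr[3]=11
(2, 4): arr[2]=15 > arr[4]=1
(2, 5): arr[2]=15 > arr[5]=7
(3, 4): arr[3]=11 > arr[4]=1
(3, 5): arr[3]=11 > arr[5]=7

Total inversions: 9

The array has 9 inversion(s): (0,4), (0,5), (1,4), (1,5), (2,3), (2,4), (2,5), (3,4), (3,5). Each pair (i,j) satisfies i < j and arr[i] > arr[j].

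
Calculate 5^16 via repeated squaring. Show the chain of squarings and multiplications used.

Computing 5^16 by squaring (build up from 5^1; each line after the first costs one multiplication):

5^1 = 5
5^2 = (5^1)^2 = 5^2 = 25
5^4 = (5^2)^2 = 25^2 = 625
5^8 = (5^4)^2 = 625^2 = 390625
5^16 = (5^8)^2 = 390625^2 = 152587890625

Result: 152587890625
Multiplications needed: 4 (4 lines after 5^1)

5^16 = 152587890625. Using exponentiation by squaring, this requires 4 multiplications. The key idea: if the exponent is even, square the half-power; if odd, multiply by the base once.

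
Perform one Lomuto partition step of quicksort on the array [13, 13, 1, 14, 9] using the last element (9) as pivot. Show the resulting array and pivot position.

Lomuto partition with pivot = 9:

Initial array: [13, 13, 1, 14, 9]

arr[0]=13 > 9: no swap
arr[1]=13 > 9: no swap
arr[2]=1 <= 9: swap with position 0, array becomes [1, 13, 13, 14, 9]
arr[3]=14 > 9: no swap

Place pivot at position 1: [1, 9, 13, 14, 13]
Pivot position: 1

After partitioning with pivot 9, the array becomes [1, 9, 13, 14, 13]. The pivot is placed at index 1. All elements to the left of the pivot are <= 9, and all elements to the right are > 9.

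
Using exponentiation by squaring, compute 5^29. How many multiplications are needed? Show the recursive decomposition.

Computing 5^29 by squaring (build up from 5^1; each line after the first costs one multiplication):

5^1 = 5
5^2 = (5^1)^2 = 5^2 = 25
5^3 = 5 * 5^2 = 5 * 25 = 125
5^6 = (5^3)^2 = 125^2 = 15625
5^7 = 5 * 5^6 = 5 * 15625 = 78125
5^14 = (5^7)^2 = 78125^2 = 6103515625
5^28 = (5^14)^2 = 6103515625^2 = 37252902984619140625
5^29 = 5 * 5^28 = 5 * 37252902984619140625 = 186264514923095703125

Result: 186264514923095703125
Multiplications needed: 7 (7 lines after 5^1)

5^29 = 186264514923095703125. Using exponentiation by squaring, this requires 7 multiplications. The key idea: if the exponent is even, square the half-power; if odd, multiply by the base once.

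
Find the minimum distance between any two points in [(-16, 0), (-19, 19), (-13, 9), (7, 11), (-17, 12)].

Computing all pairwise distances among 5 points:

d((-16, 0), (-19, 19)) = 19.2354
d((-16, 0), (-13, 9)) = 9.4868
d((-16, 0), (7, 11)) = 25.4951
d((-16, 0), (-17, 12)) = 12.0416
d((-19, 19), (-13, 9)) = 11.6619
d((-19, 19), (7, 11)) = 27.2029
d((-19, 19), (-17, 12)) = 7.2801
d((-13, 9), (7, 11)) = 20.0998
d((-13, 9), (-17, 12)) = 5.0 <-- minimum
d((7, 11), (-17, 12)) = 24.0208

Closest pair: (-13, 9) and (-17, 12) with distance 5.0

The closest pair is (-13, 9) and (-17, 12) with Euclidean distance 5.0. For 5 points, brute-force pairwise comparison is shown above. For large n, the divide-and-conquer algorithm (sort by x, recurse on halves, check the dividing strip) achieves O(n log n).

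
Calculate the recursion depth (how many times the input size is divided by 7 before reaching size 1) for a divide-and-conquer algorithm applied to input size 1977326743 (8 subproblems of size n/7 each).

For divide and conquer with division factor 7:

Problem sizes at each level:
Level 0: 1977326743
Level 1: 282475249
Level 2: 40353607
Level 3: 5764801
Level 4: 823543
Level 5: 117649
Level 6: 16807
Level 7: 2401
Level 8: 343
Level 9: 49
Level 10: 7
Level 11: 1

The root is level 0 and the size-1 base case is level 11 (the tree spans levels 0 through 11, i.e. 12 levels counting the root), so the depth is the number of divisions: log_7(1977326743) = 11

The recursion tree depth is log_7(1977326743) = 11. At each level, the problem size is divided by 7, so it takes 11 divisions to reduce to a base case of size 1. The algorithm makes 8 recursive calls at each level.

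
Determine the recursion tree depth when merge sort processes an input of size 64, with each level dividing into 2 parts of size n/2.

For divide and conquer with division factor 2:

Problem sizes at each level:
Level 0: 64
Level 1: 32
Level 2: 16
Level 3: 8
Level 4: 4
Level 5: 2
Level 6: 1

The root is level 0 and the size-1 base case is level 6 (the tree spans levels 0 through 6, i.e. 7 levels counting the root), so the depth is the number of divisions: log_2(64) = 6

The recursion tree depth is log_2(64) = 6. At each level, the problem size is divided by 2, so it takes 6 divisions to reduce to a base case of size 1. The algorithm makes 2 recursive calls at each level.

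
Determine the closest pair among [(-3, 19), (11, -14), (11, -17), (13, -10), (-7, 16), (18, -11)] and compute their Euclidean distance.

Computing all pairwise distances among 6 points:

d((-3, 19), (11, -14)) = 35.8469
d((-3, 19), (11, -17)) = 38.6264
d((-3, 19), (13, -10)) = 33.121
d((-3, 19), (-7, 16)) = 5.0
d((-3, 19), (18, -11)) = 36.6197
d((11, -14), (11, -17)) = 3.0 <-- minimum
d((11, -14), (13, -10)) = 4.4721
d((11, -14), (-7, 16)) = 34.9857
d((11, -14), (18, -11)) = 7.6158
d((11, -17), (13, -10)) = 7.2801
d((11, -17), (-7, 16)) = 37.5899
d((11, -17), (18, -11)) = 9.2195
d((13, -10), (-7, 16)) = 32.8024
d((13, -10), (18, -11)) = 5.099
d((-7, 16), (18, -11)) = 36.7967

Closest pair: (11, -14) and (11, -17) with distance 3.0

The closest pair is (11, -14) and (11, -17) with Euclidean distance 3.0. For 6 points, brute-force pairwise comparison is shown above. For large n, the divide-and-conquer algorithm (sort by x, recurse on halves, check the dividing strip) achieves O(n log n).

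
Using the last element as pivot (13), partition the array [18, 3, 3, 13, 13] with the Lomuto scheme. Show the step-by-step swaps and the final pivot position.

Lomuto partition with pivot = 13:

Initial array: [18, 3, 3, 13, 13]

arr[0]=18 > 13: no swap
arr[1]=3 <= 13: swap with position 0, array becomes [3, 18, 3, 13, 13]
arr[2]=3 <= 13: swap with position 1, array becomes [3, 3, 18, 13, 13]
arr[3]=13 <= 13: swap with position 2, array becomes [3, 3, 13, 18, 13]

Place pivot at position 3: [3, 3, 13, 13, 18]
Pivot position: 3

After partitioning with pivot 13, the array becomes [3, 3, 13, 13, 18]. The pivot is placed at index 3. All elements to the left of the pivot are <= 13, and all elements to the right are > 13.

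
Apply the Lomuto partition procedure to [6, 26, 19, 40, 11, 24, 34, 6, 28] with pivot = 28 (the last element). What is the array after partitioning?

Lomuto partition with pivot = 28:

Initial array: [6, 26, 19, 40, 11, 24, 34, 6, 28]

arr[0]=6 <= 28: swap with position 0, array becomes [6, 26, 19, 40, 11, 24, 34, 6, 28]
arr[1]=26 <= 28: swap with position 1, array becomes [6, 26, 19, 40, 11, 24, 34, 6, 28]
arr[2]=19 <= 28: swap with position 2, array becomes [6, 26, 19, 40, 11, 24, 34, 6, 28]
arr[3]=40 > 28: no swap
arr[4]=11 <= 28: swap with position 3, array becomes [6, 26, 19, 11, 40, 24, 34, 6, 28]
arr[5]=24 <= 28: swap with position 4, array becomes [6, 26, 19, 11, 24, 40, 34, 6, 28]
arr[6]=34 > 28: no swap
arr[7]=6 <= 28: swap with position 5, array becomes [6, 26, 19, 11, 24, 6, 34, 40, 28]

Place pivot at position 6: [6, 26, 19, 11, 24, 6, 28, 40, 34]
Pivot position: 6

After partitioning with pivot 28, the array becomes [6, 26, 19, 11, 24, 6, 28, 40, 34]. The pivot is placed at index 6. All elements to the left of the pivot are <= 28, and all elements to the right are > 28.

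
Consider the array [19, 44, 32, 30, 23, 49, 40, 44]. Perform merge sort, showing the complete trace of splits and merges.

Merge sort trace:

Split: [19, 44, 32, 30, 23, 49, 40, 44] -> [19, 44, 32, 30] and [23, 49, 40, 44]
  Split: [19, 44, 32, 30] -> [19, 44] and [32, 30]
    Split: [19, 44] -> [19] and [44]
    Merge: [19] + [44] -> [19, 44]
    Split: [32, 30] -> [32] and [30]
    Merge: [32] + [30] -> [30, 32]
  Merge: [19, 44] + [30, 32] -> [19, 30, 32, 44]
  Split: [23, 49, 40, 44] -> [23, 49] and [40, 44]
    Split: [23, 49] -> [23] and [49]
    Merge: [23] + [49] -> [23, 49]
    Split: [40, 44] -> [40] and [44]
    Merge: [40] + [44] -> [40, 44]
  Merge: [23, 49] + [40, 44] -> [23, 40, 44, 49]
Merge: [19, 30, 32, 44] + [23, 40, 44, 49] -> [19, 23, 30, 32, 40, 44, 44, 49]

Final sorted array: [19, 23, 30, 32, 40, 44, 44, 49]

The merge sort proceeds by recursively splitting the array and merging sorted halves.
After all merges, the sorted array is [19, 23, 30, 32, 40, 44, 44, 49].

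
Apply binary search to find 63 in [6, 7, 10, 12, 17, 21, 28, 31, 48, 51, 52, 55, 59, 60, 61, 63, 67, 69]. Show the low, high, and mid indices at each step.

Binary search for 63 in [6, 7, 10, 12, 17, 21, 28, 31, 48, 51, 52, 55, 59, 60, 61, 63, 67, 69]:

lo=0, hi=17, mid=8, arr[mid]=48 -> 48 < 63, search right half
lo=9, hi=17, mid=13, arr[mid]=60 -> 60 < 63, search right half
lo=14, hi=17, mid=15, arr[mid]=63 -> Found target at index 15!

Binary search finds 63 at index 15 after 3 comparisons. The search repeatedly halves the search space by comparing with the middle element.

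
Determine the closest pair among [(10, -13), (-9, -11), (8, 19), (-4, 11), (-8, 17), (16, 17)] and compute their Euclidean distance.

Computing all pairwise distances among 6 points:

d((10, -13), (-9, -11)) = 19.105
d((10, -13), (8, 19)) = 32.0624
d((10, -13), (-4, 11)) = 27.7849
d((10, -13), (-8, 17)) = 34.9857
d((10, -13), (16, 17)) = 30.5941
d((-9, -11), (8, 19)) = 34.4819
d((-9, -11), (-4, 11)) = 22.561
d((-9, -11), (-8, 17)) = 28.0179
d((-9, -11), (16, 17)) = 37.5366
d((8, 19), (-4, 11)) = 14.4222
d((8, 19), (-8, 17)) = 16.1245
d((8, 19), (16, 17)) = 8.2462
d((-4, 11), (-8, 17)) = 7.2111 <-- minimum
d((-4, 11), (16, 17)) = 20.8806
d((-8, 17), (16, 17)) = 24.0

Closest pair: (-4, 11) and (-8, 17) with distance 7.2111

The closest pair is (-4, 11) and (-8, 17) with Euclidean distance 7.2111. For 6 points, brute-force pairwise comparison is shown above. For large n, the divide-and-conquer algorithm (sort by x, recurse on halves, check the dividing strip) achieves O(n log n).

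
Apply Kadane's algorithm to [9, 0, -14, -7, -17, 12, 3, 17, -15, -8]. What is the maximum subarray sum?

Using Kadane's algorithm on [9, 0, -14, -7, -17, 12, 3, 17, -15, -8]:

Scanning through the array:
Position 1 (value 0): max_ending_here = 9, max_so_far = 9
Position 2 (value -14): max_ending_here = -5, max_so_far = 9
Position 3 (value -7): max_ending_here = -7, max_so_far = 9
Position 4 (value -17): max_ending_here = -17, max_so_far = 9
Position 5 (value 12): max_ending_here = 12, max_so_far = 12
Position 6 (value 3): max_ending_here = 15, max_so_far = 15
Position 7 (value 17): max_ending_here = 32, max_so_far = 32
Position 8 (value -15): max_ending_here = 17, max_so_far = 32
Position 9 (value -8): max_ending_here = 9, max_so_far = 32

Maximum subarray: [12, 3, 17]
Maximum sum: 32

The maximum subarray is [12, 3, 17] with sum 32. This subarray runs from index 5 to index 7.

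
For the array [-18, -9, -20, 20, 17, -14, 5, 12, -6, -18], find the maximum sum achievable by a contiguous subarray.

Using Kadane's algorithm on [-18, -9, -20, 20, 17, -14, 5, 12, -6, -18]:

Scanning through the array:
Position 1 (value -9): max_ending_here = -9, max_so_far = -9
Position 2 (value -20): max_ending_here = -20, max_so_far = -9
Position 3 (value 20): max_ending_here = 20, max_so_far = 20
Position 4 (value 17): max_ending_here = 37, max_so_far = 37
Position 5 (value -14): max_ending_here = 23, max_so_far = 37
Position 6 (value 5): max_ending_here = 28, max_so_far = 37
Position 7 (value 12): max_ending_here = 40, max_so_far = 40
Position 8 (value -6): max_ending_here = 34, max_so_far = 40
Position 9 (value -18): max_ending_here = 16, max_so_far = 40

Maximum subarray: [20, 17, -14, 5, 12]
Maximum sum: 40

The maximum subarray is [20, 17, -14, 5, 12] with sum 40. This subarray runs from index 3 to index 7.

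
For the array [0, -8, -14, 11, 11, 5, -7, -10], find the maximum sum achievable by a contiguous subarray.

Using Kadane's algorithm on [0, -8, -14, 11, 11, 5, -7, -10]:

Scanning through the array:
Position 1 (value -8): max_ending_here = -8, max_so_far = 0
Position 2 (value -14): max_ending_here = -14, max_so_far = 0
Position 3 (value 11): max_ending_here = 11, max_so_far = 11
Position 4 (value 11): max_ending_here = 22, max_so_far = 22
Position 5 (value 5): max_ending_here = 27, max_so_far = 27
Position 6 (value -7): max_ending_here = 20, max_so_far = 27
Position 7 (value -10): max_ending_here = 10, max_so_far = 27

Maximum subarray: [11, 11, 5]
Maximum sum: 27

The maximum subarray is [11, 11, 5] with sum 27. This subarray runs from index 3 to index 5.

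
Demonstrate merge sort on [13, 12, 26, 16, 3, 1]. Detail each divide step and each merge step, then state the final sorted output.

Merge sort trace:

Split: [13, 12, 26, 16, 3, 1] -> [13, 12, 26] and [16, 3, 1]
  Split: [13, 12, 26] -> [13] and [12, 26]
    Split: [12, 26] -> [12] and [26]
    Merge: [12] + [26] -> [12, 26]
  Merge: [13] + [12, 26] -> [12, 13, 26]
  Split: [16, 3, 1] -> [16] and [3, 1]
    Split: [3, 1] -> [3] and [1]
    Merge: [3] + [1] -> [1, 3]
  Merge: [16] + [1, 3] -> [1, 3, 16]
Merge: [12, 13, 26] + [1, 3, 16] -> [1, 3, 12, 13, 16, 26]

Final sorted array: [1, 3, 12, 13, 16, 26]

The merge sort proceeds by recursively splitting the array and merging sorted halves.
After all merges, the sorted array is [1, 3, 12, 13, 16, 26].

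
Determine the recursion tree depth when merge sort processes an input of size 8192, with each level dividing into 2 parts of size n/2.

For divide and conquer with division factor 2:

Problem sizes at each level:
Level 0: 8192
Level 1: 4096
Level 2: 2048
Level 3: 1024
Level 4: 512
Level 5: 256
Level 6: 128
Level 7: 64
Level 8: 32
Level 9: 16
Level 10: 8
Level 11: 4
Level 12: 2
Level 13: 1

The root is level 0 and the size-1 base case is level 13 (the tree spans levels 0 through 13, i.e. 14 levels counting the root), so the depth is the number of divisions: log_2(8192) = 13

The recursion tree depth is log_2(8192) = 13. At each level, the problem size is divided by 2, so it takes 13 divisions to reduce to a base case of size 1. The algorithm makes 2 recursive calls at each level.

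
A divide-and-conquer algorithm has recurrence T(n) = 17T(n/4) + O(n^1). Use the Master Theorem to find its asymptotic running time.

Master Theorem for T(n) = 17T(n/4) + O(n^1):

a = 17, b = 4, c = 1
log_b(a) = log_4(17) = 2.0437

Case 1: c = 1 < log_4(17) = 2.0437
T(n) = O(n^(log_4 17))

For T(n) = 17T(n/4) + O(n^1): log_4(17) = 2.0437. This is Case 1 of the Master Theorem (c < log_b(a), work dominated by leaves), giving O(n^(log_4 17)).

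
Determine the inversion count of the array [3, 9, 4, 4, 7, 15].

Finding inversions in [3, 9, 4, 4, 7, 15]:

(1, 2): arr[1]=9 > arr[2]=4
(1, 3): arr[1]=9 > arr[3]=4
(1, 4): arr[1]=9 > arr[4]=7

Total inversions: 3

The array has 3 inversion(s): (1,2), (1,3), (1,4). Each pair (i,j) satisfies i < j and arr[i] > arr[j].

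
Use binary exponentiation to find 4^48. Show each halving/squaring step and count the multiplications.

Computing 4^48 by squaring (build up from 4^1; each line after the first costs one multiplication):

4^1 = 4
4^2 = (4^1)^2 = 4^2 = 16
4^3 = 4 * 4^2 = 4 * 16 = 64
4^6 = (4^3)^2 = 64^2 = 4096
4^12 = (4^6)^2 = 4096^2 = 16777216
4^24 = (4^12)^2 = 16777216^2 = 281474976710656
4^48 = (4^24)^2 = 281474976710656^2 = 79228162514264337593543950336

Result: 79228162514264337593543950336
Multiplications needed: 6 (6 lines after 4^1)

4^48 = 79228162514264337593543950336. Using exponentiation by squaring, this requires 6 multiplications. The key idea: if the exponent is even, square the half-power; if odd, multiply by the base once.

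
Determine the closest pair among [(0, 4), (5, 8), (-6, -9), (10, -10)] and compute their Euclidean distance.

Computing all pairwise distances among 4 points:

d((0, 4), (5, 8)) = 6.4031 <-- minimum
d((0, 4), (-6, -9)) = 14.3178
d((0, 4), (10, -10)) = 17.2047
d((5, 8), (-6, -9)) = 20.2485
d((5, 8), (10, -10)) = 18.6815
d((-6, -9), (10, -10)) = 16.0312

Closest pair: (0, 4) and (5, 8) with distance 6.4031

The closest pair is (0, 4) and (5, 8) with Euclidean distance 6.4031. For 4 points, brute-force pairwise comparison is shown above. For large n, the divide-and-conquer algorithm (sort by x, recurse on halves, check the dividing strip) achieves O(n log n).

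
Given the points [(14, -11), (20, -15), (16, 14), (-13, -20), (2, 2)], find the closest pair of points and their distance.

Computing all pairwise distances among 5 points:

d((14, -11), (20, -15)) = 7.2111 <-- minimum
d((14, -11), (16, 14)) = 25.0799
d((14, -11), (-13, -20)) = 28.4605
d((14, -11), (2, 2)) = 17.6918
d((20, -15), (16, 14)) = 29.2746
d((20, -15), (-13, -20)) = 33.3766
d((20, -15), (2, 2)) = 24.7588
d((16, 14), (-13, -20)) = 44.6878
d((16, 14), (2, 2)) = 18.4391
d((-13, -20), (2, 2)) = 26.6271

Closest pair: (14, -11) and (20, -15) with distance 7.2111

The closest pair is (14, -11) and (20, -15) with Euclidean distance 7.2111. For 5 points, brute-force pairwise comparison is shown above. For large n, the divide-and-conquer algorithm (sort by x, recurse on halves, check the dividing strip) achieves O(n log n).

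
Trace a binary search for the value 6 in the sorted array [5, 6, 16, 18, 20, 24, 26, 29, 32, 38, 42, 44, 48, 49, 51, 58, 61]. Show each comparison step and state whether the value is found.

Binary search for 6 in [5, 6, 16, 18, 20, 24, 26, 29, 32, 38, 42, 44, 48, 49, 51, 58, 61]:

lo=0, hi=16, mid=8, arr[mid]=32 -> 32 > 6, search left half
lo=0, hi=7, mid=3, arr[mid]=18 -> 18 > 6, search left half
lo=0, hi=2, mid=1, arr[mid]=6 -> Found target at index 1!

Binary search finds 6 at index 1 after 3 comparisons. The search repeatedly halves the search space by comparing with the middle element.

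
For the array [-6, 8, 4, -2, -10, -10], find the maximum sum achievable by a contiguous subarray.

Using Kadane's algorithm on [-6, 8, 4, -2, -10, -10]:

Scanning through the array:
Position 1 (value 8): max_ending_here = 8, max_so_far = 8
Position 2 (value 4): max_ending_here = 12, max_so_far = 12
Position 3 (value -2): max_ending_here = 10, max_so_far = 12
Position 4 (value -10): max_ending_here = 0, max_so_far = 12
Position 5 (value -10): max_ending_here = -10, max_so_far = 12

Maximum subarray: [8, 4]
Maximum sum: 12

The maximum subarray is [8, 4] with sum 12. This subarray runs from index 1 to index 2.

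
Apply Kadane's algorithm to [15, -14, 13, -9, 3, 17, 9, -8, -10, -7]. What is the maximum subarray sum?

Using Kadane's algorithm on [15, -14, 13, -9, 3, 17, 9, -8, -10, -7]:

Scanning through the array:
Position 1 (value -14): max_ending_here = 1, max_so_far = 15
Position 2 (value 13): max_ending_here = 14, max_so_far = 15
Position 3 (value -9): max_ending_here = 5, max_so_far = 15
Position 4 (value 3): max_ending_here = 8, max_so_far = 15
Position 5 (value 17): max_ending_here = 25, max_so_far = 25
Position 6 (value 9): max_ending_here = 34, max_so_far = 34
Position 7 (value -8): max_ending_here = 26, max_so_far = 34
Position 8 (value -10): max_ending_here = 16, max_so_far = 34
Position 9 (value -7): max_ending_here = 9, max_so_far = 34

Maximum subarray: [15, -14, 13, -9, 3, 17, 9]
Maximum sum: 34

The maximum subarray is [15, -14, 13, -9, 3, 17, 9] with sum 34. This subarray runs from index 0 to index 6.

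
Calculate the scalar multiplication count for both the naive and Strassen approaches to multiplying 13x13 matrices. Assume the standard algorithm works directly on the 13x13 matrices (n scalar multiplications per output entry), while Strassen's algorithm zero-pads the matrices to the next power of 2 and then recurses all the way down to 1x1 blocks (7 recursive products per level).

Matrix multiplication for 13x13 matrices:

Strassen's algorithm requires power-of-2 dimensions. Pad 13x13 to 16x16 (next power of 2).

Standard algorithm: 13^3 = 2197 multiplications
Strassen's algorithm: 7^(log2(16)) = 7^4 = 2401 multiplications
Difference: 2197 - 2401 = -204 (Strassen uses MORE here due to padding overhead — for small or just-over-power-of-2 n, padding can outweigh the per-level savings)

Standard: 2197 multiplications (13^3). Strassen: 2401 multiplications (7^4, after padding to 16x16). Strassen reduces 8 recursive multiplications to 7 at each level.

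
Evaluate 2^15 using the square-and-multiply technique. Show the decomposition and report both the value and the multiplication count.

Computing 2^15 by squaring (build up from 2^1; each line after the first costs one multiplication):

2^1 = 2
2^2 = (2^1)^2 = 2^2 = 4
2^3 = 2 * 2^2 = 2 * 4 = 8
2^6 = (2^3)^2 = 8^2 = 64
2^7 = 2 * 2^6 = 2 * 64 = 128
2^14 = (2^7)^2 = 128^2 = 16384
2^15 = 2 * 2^14 = 2 * 16384 = 32768

Result: 32768
Multiplications needed: 6 (6 lines after 2^1)

2^15 = 32768. Using exponentiation by squaring, this requires 6 multiplications. The key idea: if the exponent is even, square the half-power; if odd, multiply by the base once.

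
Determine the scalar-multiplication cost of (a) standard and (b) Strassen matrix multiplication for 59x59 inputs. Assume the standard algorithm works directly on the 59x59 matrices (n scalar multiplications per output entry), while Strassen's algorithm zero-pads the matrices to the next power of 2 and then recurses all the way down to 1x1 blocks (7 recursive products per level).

Matrix multiplication for 59x59 matrices:

Strassen's algorithm requires power-of-2 dimensions. Pad 59x59 to 64x64 (next power of 2).

Standard algorithm: 59^3 = 205379 multiplications
Strassen's algorithm: 7^(log2(64)) = 7^6 = 117649 multiplications
Savings: 205379 - 117649 = 87730 multiplications

Standard: 205379 multiplications (59^3). Strassen: 117649 multiplications (7^6, after padding to 64x64). Strassen reduces 8 recursive multiplications to 7 at each level.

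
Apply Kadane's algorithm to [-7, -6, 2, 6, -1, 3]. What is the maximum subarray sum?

Using Kadane's algorithm on [-7, -6, 2, 6, -1, 3]:

Scanning through the array:
Position 1 (value -6): max_ending_here = -6, max_so_far = -6
Position 2 (value 2): max_ending_here = 2, max_so_far = 2
Position 3 (value 6): max_ending_here = 8, max_so_far = 8
Position 4 (value -1): max_ending_here = 7, max_so_far = 8
Position 5 (value 3): max_ending_here = 10, max_so_far = 10

Maximum subarray: [2, 6, -1, 3]
Maximum sum: 10

The maximum subarray is [2, 6, -1, 3] with sum 10. This subarray runs from index 2 to index 5.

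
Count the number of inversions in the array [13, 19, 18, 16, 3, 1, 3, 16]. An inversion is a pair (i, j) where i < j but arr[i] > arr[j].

Finding inversions in [13, 19, 18, 16, 3, 1, 3, 16]:

(0, 4): arr[0]=13 > arr[4]=3
(0, 5): arr[0]=13 > arr[5]=1
(0, 6): arr[0]=13 > arr[6]=3
(1, 2): arr[1]=19 > arr[2]=18
(1, 3): arr[1]=19 > arr[3]=16
(1, 4): arr[1]=19 > arr[4]=3
(1, 5): arr[1]=19 > arr[5]=1
(1, 6): arr[1]=19 > arr[6]=3
(1, 7): arr[1]=19 > arr[7]=16
(2, 3): arr[2]=18 > arr[3]=16
(2, 4): arr[2]=18 > arr[4]=3
(2, 5): arr[2]=18 > arr[5]=1
(2, 6): arr[2]=18 > arr[6]=3
(2, 7): arr[2]=18 > arr[7]=16
(3, 4): arr[3]=16 > arr[4]=3
(3, 5): arr[3]=16 > arr[5]=1
(3, 6): arr[3]=16 > arr[6]=3
(4, 5): arr[4]=3 > arr[5]=1

Total inversions: 18

The array has 18 inversion(s): (0,4), (0,5), (0,6), (1,2), (1,3), (1,4), (1,5), (1,6), (1,7), (2,3), (2,4), (2,5), (2,6), (2,7), (3,4), (3,5), (3,6), (4,5). Each pair (i,j) satisfies i < j and arr[i] > arr[j].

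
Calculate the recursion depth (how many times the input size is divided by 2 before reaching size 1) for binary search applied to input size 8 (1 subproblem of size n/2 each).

For divide and conquer with division factor 2:

Problem sizes at each level:
Level 0: 8
Level 1: 4
Level 2: 2
Level 3: 1

The root is level 0 and the size-1 base case is level 3 (the tree spans levels 0 through 3, i.e. 4 levels counting the root), so the depth is the number of divisions: log_2(8) = 3

The recursion tree depth is log_2(8) = 3. At each level, the problem size is divided by 2, so it takes 3 divisions to reduce to a base case of size 1. The algorithm makes 1 recursive call at each level.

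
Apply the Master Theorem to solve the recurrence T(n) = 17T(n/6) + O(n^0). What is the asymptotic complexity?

Master Theorem for T(n) = 17T(n/6) + O(n^0):

a = 17, b = 6, c = 0
log_b(a) = log_6(17) = 1.5812

Case 1: c = 0 < log_6(17) = 1.5812
T(n) = O(n^(log_6 17))

For T(n) = 17T(n/6) + O(n^0): log_6(17) = 1.5812. This is Case 1 of the Master Theorem (c < log_b(a), work dominated by leaves), giving O(n^(log_6 17)).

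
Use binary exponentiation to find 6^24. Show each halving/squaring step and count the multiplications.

Computing 6^24 by squaring (build up from 6^1; each line after the first costs one multiplication):

6^1 = 6
6^2 = (6^1)^2 = 6^2 = 36
6^3 = 6 * 6^2 = 6 * 36 = 216
6^6 = (6^3)^2 = 216^2 = 46656
6^12 = (6^6)^2 = 46656^2 = 2176782336
6^24 = (6^12)^2 = 2176782336^2 = 4738381338321616896

Result: 4738381338321616896
Multiplications needed: 5 (5 lines after 6^1)

6^24 = 4738381338321616896. Using exponentiation by squaring, this requires 5 multiplications. The key idea: if the exponent is even, square the half-power; if odd, multiply by the base once.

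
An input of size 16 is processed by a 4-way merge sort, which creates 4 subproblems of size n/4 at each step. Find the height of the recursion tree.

For divide and conquer with division factor 4:

Problem sizes at each level:
Level 0: 16
Level 1: 4
Level 2: 1

The root is level 0 and the size-1 base case is level 2 (the tree spans levels 0 through 2, i.e. 3 levels counting the root), so the depth is the number of divisions: log_4(16) = 2

The recursion tree depth is log_4(16) = 2. At each level, the problem size is divided by 4, so it takes 2 divisions to reduce to a base case of size 1. The algorithm makes 4 recursive calls at each level.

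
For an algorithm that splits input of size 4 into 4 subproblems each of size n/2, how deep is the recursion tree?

For divide and conquer with division factor 2:

Problem sizes at each level:
Level 0: 4
Level 1: 2
Level 2: 1

The root is level 0 and the size-1 base case is level 2 (the tree spans levels 0 through 2, i.e. 3 levels counting the root), so the depth is the number of divisions: log_2(4) = 2

The recursion tree depth is log_2(4) = 2. At each level, the problem size is divided by 2, so it takes 2 divisions to reduce to a base case of size 1. The algorithm makes 4 recursive calls at each level.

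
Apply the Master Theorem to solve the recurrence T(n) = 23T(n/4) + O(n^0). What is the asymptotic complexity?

Master Theorem for T(n) = 23T(n/4) + O(n^0):

a = 23, b = 4, c = 0
log_b(a) = log_4(23) = 2.2618

Case 1: c = 0 < log_4(23) = 2.2618
T(n) = O(n^(log_4 23))

For T(n) = 23T(n/4) + O(n^0): log_4(23) = 2.2618. This is Case 1 of the Master Theorem (c < log_b(a), work dominated by leaves), giving O(n^(log_4 23)).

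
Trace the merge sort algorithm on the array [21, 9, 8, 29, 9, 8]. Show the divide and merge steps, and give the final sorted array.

Merge sort trace:

Split: [21, 9, 8, 29, 9, 8] -> [21, 9, 8] and [29, 9, 8]
  Split: [21, 9, 8] -> [21] and [9, 8]
    Split: [9, 8] -> [9] and [8]
    Merge: [9] + [8] -> [8, 9]
  Merge: [21] + [8, 9] -> [8, 9, 21]
  Split: [29, 9, 8] -> [29] and [9, 8]
    Split: [9, 8] -> [9] and [8]
    Merge: [9] + [8] -> [8, 9]
  Merge: [29] + [8, 9] -> [8, 9, 29]
Merge: [8, 9, 21] + [8, 9, 29] -> [8, 8, 9, 9, 21, 29]

Final sorted array: [8, 8, 9, 9, 21, 29]

The merge sort proceeds by recursively splitting the array and merging sorted halves.
After all merges, the sorted array is [8, 8, 9, 9, 21, 29].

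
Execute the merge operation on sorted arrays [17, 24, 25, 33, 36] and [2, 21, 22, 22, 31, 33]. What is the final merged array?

Merging process:

Compare 17 vs 2: take 2 from right. Merged: [2]
Compare 17 vs 21: take 17 from left. Merged: [2, 17]
Compare 24 vs 21: take 21 from right. Merged: [2, 17, 21]
Compare 24 vs 22: take 22 from right. Merged: [2, 17, 21, 22]
Compare 24 vs 22: take 22 from right. Merged: [2, 17, 21, 22, 22]
Compare 24 vs 31: take 24 from left. Merged: [2, 17, 21, 22, 22, 24]
Compare 25 vs 31: take 25 from left. Merged: [2, 17, 21, 22, 22, 24, 25]
Compare 33 vs 31: take 31 from right. Merged: [2, 17, 21, 22, 22, 24, 25, 31]
Compare 33 vs 33: take 33 from left. Merged: [2, 17, 21, 22, 22, 24, 25, 31, 33]
Compare 36 vs 33: take 33 from right. Merged: [2, 17, 21, 22, 22, 24, 25, 31, 33, 33]
Append remaining from left: [36]. Merged: [2, 17, 21, 22, 22, 24, 25, 31, 33, 33, 36]

Final merged array: [2, 17, 21, 22, 22, 24, 25, 31, 33, 33, 36]
Total comparisons: 10

The merged array is [2, 17, 21, 22, 22, 24, 25, 31, 33, 33, 36], requiring 10 comparisons. The merge step runs in O(n) time where n is the total number of elements.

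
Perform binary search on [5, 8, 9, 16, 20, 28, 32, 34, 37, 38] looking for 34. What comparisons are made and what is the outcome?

Binary search for 34 in [5, 8, 9, 16, 20, 28, 32, 34, 37, 38]:

lo=0, hi=9, mid=4, arr[mid]=20 -> 20 < 34, search right half
lo=5, hi=9, mid=7, arr[mid]=34 -> Found target at index 7!

Binary search finds 34 at index 7 after 2 comparisons. The search repeatedly halves the search space by comparing with the middle element.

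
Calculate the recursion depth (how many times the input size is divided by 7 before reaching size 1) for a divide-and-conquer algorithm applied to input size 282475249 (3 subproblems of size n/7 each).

For divide and conquer with division factor 7:

Problem sizes at each level:
Level 0: 282475249
Level 1: 40353607
Level 2: 5764801
Level 3: 823543
Level 4: 117649
Level 5: 16807
Level 6: 2401
Level 7: 343
Level 8: 49
Level 9: 7
Level 10: 1

The root is level 0 and the size-1 base case is level 10 (the tree spans levels 0 through 10, i.e. 11 levels counting the root), so the depth is the number of divisions: log_7(282475249) = 10

The recursion tree depth is log_7(282475249) = 10. At each level, the problem size is divided by 7, so it takes 10 divisions to reduce to a base case of size 1. The algorithm makes 3 recursive calls at each level.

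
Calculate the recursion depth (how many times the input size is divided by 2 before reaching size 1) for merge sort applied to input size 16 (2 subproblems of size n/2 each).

For divide and conquer with division factor 2:

Problem sizes at each level:
Level 0: 16
Level 1: 8
Level 2: 4
Level 3: 2
Level 4: 1

The root is level 0 and the size-1 base case is level 4 (the tree spans levels 0 through 4, i.e. 5 levels counting the root), so the depth is the number of divisions: log_2(16) = 4

The recursion tree depth is log_2(16) = 4. At each level, the problem size is divided by 2, so it takes 4 divisions to reduce to a base case of size 1. The algorithm makes 2 recursive calls at each level.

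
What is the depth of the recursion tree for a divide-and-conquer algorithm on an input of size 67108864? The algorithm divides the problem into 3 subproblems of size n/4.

For divide and conquer with division factor 4:

Problem sizes at each level:
Level 0: 67108864
Level 1: 16777216
Level 2: 4194304
Level 3: 1048576
Level 4: 262144
Level 5: 65536
Level 6: 16384
Level 7: 4096
Level 8: 1024
Level 9: 256
Level 10: 64
Level 11: 16
Level 12: 4
Level 13: 1

The root is level 0 and the size-1 base case is level 13 (the tree spans levels 0 through 13, i.e. 14 levels counting the root), so the depth is the number of divisions: log_4(67108864) = 13

The recursion tree depth is log_4(67108864) = 13. At each level, the problem size is divided by 4, so it takes 13 divisions to reduce to a base case of size 1. The algorithm makes 3 recursive calls at each level.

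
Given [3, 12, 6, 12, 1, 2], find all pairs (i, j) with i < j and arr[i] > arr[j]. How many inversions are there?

Finding inversions in [3, 12, 6, 12, 1, 2]:

(0, 4): arr[0]=3 > arr[4]=1
(0, 5): arr[0]=3 > arr[5]=2
(1, 2): arr[1]=12 > arr[2]=6
(1, 4): arr[1]=12 > arr[4]=1
(1, 5): arr[1]=12 > arr[5]=2
(2, 4): arr[2]=6 > arr[4]=1
(2, 5): arr[2]=6 > arr[5]=2
(3, 4): arr[3]=12 > arr[4]=1
(3, 5): arr[3]=12 > arr[5]=2

Total inversions: 9

The array has 9 inversion(s): (0,4), (0,5), (1,2), (1,4), (1,5), (2,4), (2,5), (3,4), (3,5). Each pair (i,j) satisfies i < j and arr[i] > arr[j].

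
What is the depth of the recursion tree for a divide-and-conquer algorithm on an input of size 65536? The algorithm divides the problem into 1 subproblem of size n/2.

For divide and conquer with division factor 2:

Problem sizes at each level:
Level 0: 65536
Level 1: 32768
Level 2: 16384
Level 3: 8192
Level 4: 4096
Level 5: 2048
Level 6: 1024
Level 7: 512
Level 8: 256
Level 9: 128
Level 10: 64
Level 11: 32
Level 12: 16
Level 13: 8
Level 14: 4
Level 15: 2
Level 16: 1

The root is level 0 and the size-1 base case is level 16 (the tree spans levels 0 through 16, i.e. 17 levels counting the root), so the depth is the number of divisions: log_2(65536) = 16

The recursion tree depth is log_2(65536) = 16. At each level, the problem size is divided by 2, so it takes 16 divisions to reduce to a base case of size 1. The algorithm makes 1 recursive call at each level.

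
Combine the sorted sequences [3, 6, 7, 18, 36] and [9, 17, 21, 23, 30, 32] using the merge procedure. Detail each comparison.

Merging process:

Compare 3 vs 9: take 3 from left. Merged: [3]
Compare 6 vs 9: take 6 from left. Merged: [3, 6]
Compare 7 vs 9: take 7 from left. Merged: [3, 6, 7]
Compare 18 vs 9: take 9 from right. Merged: [3, 6, 7, 9]
Compare 18 vs 17: take 17 from right. Merged: [3, 6, 7, 9, 17]
Compare 18 vs 21: take 18 from left. Merged: [3, 6, 7, 9, 17, 18]
Compare 36 vs 21: take 21 from right. Merged: [3, 6, 7, 9, 17, 18, 21]
Compare 36 vs 23: take 23 from right. Merged: [3, 6, 7, 9, 17, 18, 21, 23]
Compare 36 vs 30: take 30 from right. Merged: [3, 6, 7, 9, 17, 18, 21, 23, 30]
Compare 36 vs 32: take 32 from right. Merged: [3, 6, 7, 9, 17, 18, 21, 23, 30, 32]
Append remaining from left: [36]. Merged: [3, 6, 7, 9, 17, 18, 21, 23, 30, 32, 36]

Final merged array: [3, 6, 7, 9, 17, 18, 21, 23, 30, 32, 36]
Total comparisons: 10

The merged array is [3, 6, 7, 9, 17, 18, 21, 23, 30, 32, 36], requiring 10 comparisons. The merge step runs in O(n) time where n is the total number of elements.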